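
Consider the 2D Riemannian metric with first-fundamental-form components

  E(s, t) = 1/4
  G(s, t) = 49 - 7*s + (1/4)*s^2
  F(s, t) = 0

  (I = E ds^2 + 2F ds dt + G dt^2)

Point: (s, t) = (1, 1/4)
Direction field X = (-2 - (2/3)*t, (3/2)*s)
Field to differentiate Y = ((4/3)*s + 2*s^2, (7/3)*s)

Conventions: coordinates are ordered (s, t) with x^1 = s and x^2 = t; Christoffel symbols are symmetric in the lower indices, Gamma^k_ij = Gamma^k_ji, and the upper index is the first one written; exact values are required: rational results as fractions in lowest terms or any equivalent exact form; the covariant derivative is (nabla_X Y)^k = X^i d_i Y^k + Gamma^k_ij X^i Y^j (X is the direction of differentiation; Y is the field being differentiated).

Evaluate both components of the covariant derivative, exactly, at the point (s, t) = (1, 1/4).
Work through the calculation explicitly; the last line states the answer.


E = 1/4, F = 0, G = 169/4 at the point
E_s = 0, E_t = 0, F_s = 0, F_t = 0, G_s = -13/2, G_t = 0
EG - F^2 = 169/16;  g^inv = (16/169) * [[169/4, 0], [0, 1/4]]
first-kind symbols [ij,l] = (1/2)(d_i g_jl + d_j g_il - d_l g_ij): [ss,s] = E_s/2 = 0, [ss,t] = F_s - E_t/2 = 0, [st,s] = E_t/2 = 0, [st,t] = G_s/2 = -13/4, [tt,s] = F_t - G_s/2 = 13/4, [tt,t] = G_t/2 = 0
Gamma^s_ij = (G*[ij,s] - F*[ij,t])/(EG - F^2), Gamma^t_ij = (E*[ij,t] - F*[ij,s])/(EG - F^2)
Gamma_sss = 0, Gamma_sst = 0, Gamma_stt = 13, Gamma_tss = 0, Gamma_tst = -1/13, Gamma_ttt = 0
X = (-13/6, 3/2), Y = (10/3, 7/3) at the point

Answer: (nabla_X Y)^s = 611/18, (nabla_X Y)^t = -197/39


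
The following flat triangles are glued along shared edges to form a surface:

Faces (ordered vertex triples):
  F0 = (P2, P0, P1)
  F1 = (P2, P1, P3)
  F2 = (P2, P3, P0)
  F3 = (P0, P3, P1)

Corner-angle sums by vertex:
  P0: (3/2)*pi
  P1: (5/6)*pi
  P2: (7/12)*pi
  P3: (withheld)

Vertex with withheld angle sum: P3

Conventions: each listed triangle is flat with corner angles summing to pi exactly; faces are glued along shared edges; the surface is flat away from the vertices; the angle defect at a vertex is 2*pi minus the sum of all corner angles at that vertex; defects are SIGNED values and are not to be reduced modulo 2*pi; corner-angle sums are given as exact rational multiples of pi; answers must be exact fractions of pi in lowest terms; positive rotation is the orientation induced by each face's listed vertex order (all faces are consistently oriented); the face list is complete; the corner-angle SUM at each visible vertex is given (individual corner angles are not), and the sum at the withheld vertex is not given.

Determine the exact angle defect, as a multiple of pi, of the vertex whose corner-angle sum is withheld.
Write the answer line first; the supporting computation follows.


Answer: defect(P3) = (11/12)*pi

V = 4, E = 6, F = 4; chi = V - E + F = 2
Gauss-Bonnet: total defect = 2*pi*chi = 4*pi; visible defects sum to (37/12)*pi


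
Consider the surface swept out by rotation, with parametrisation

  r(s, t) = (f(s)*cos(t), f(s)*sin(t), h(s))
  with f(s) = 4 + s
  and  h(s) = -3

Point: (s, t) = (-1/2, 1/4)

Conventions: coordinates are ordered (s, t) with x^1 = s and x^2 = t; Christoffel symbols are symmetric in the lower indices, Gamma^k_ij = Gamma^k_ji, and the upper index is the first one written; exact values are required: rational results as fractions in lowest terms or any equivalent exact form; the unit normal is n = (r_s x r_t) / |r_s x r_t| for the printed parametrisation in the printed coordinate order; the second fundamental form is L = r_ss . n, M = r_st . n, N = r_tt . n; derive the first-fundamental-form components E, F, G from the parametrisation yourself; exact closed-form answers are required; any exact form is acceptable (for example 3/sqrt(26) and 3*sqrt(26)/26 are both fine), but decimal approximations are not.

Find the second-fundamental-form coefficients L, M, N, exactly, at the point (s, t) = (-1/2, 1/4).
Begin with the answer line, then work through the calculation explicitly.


Answer: L = 0, M = 0, N = 0

f = 7/2, f' = 1, f'' = 0, h' = 0, h'' = 0
E = 1, F = 0, G = 49/4; answer radicand W^2 = 1
unnormalised second-form numerators: l = 0, m = 0, n = 0; L = l/sqrt(1), and similarly M = m/sqrt(W^2), N = n/sqrt(W^2)


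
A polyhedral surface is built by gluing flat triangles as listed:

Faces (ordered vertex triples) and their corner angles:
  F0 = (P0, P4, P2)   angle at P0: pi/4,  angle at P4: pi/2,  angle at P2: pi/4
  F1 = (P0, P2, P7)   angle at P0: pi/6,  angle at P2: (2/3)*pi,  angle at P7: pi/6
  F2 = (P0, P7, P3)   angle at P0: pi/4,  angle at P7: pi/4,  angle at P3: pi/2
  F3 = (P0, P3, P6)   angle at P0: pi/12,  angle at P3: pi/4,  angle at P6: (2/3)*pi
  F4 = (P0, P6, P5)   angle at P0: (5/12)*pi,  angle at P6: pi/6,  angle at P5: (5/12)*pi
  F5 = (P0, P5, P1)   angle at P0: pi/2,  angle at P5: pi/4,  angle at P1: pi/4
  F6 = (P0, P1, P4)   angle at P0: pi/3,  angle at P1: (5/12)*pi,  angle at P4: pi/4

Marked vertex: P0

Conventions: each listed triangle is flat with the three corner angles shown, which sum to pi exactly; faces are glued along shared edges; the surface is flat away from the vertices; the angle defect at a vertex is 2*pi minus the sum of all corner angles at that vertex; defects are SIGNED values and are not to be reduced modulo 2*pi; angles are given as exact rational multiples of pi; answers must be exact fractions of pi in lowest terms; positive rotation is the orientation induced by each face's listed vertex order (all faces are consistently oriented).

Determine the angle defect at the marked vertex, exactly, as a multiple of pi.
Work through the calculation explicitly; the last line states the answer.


Sum of corner angles at P0: 2*pi
defect = 2*pi - 2*pi

Answer: defect(P0) = 0


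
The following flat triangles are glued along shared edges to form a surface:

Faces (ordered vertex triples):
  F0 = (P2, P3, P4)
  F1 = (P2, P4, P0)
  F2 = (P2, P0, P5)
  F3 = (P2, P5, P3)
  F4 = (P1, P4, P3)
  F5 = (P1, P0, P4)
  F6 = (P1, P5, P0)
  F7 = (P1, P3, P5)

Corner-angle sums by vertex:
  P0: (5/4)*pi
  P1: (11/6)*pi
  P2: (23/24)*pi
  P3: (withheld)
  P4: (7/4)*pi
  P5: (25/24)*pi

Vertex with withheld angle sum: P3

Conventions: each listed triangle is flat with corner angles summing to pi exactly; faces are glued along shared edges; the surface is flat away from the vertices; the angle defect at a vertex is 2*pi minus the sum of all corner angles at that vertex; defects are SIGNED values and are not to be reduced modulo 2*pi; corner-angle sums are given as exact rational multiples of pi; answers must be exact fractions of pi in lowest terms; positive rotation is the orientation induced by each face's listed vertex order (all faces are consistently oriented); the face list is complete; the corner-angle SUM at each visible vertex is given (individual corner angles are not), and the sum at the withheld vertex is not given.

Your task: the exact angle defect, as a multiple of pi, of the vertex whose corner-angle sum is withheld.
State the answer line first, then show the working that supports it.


Answer: defect(P3) = (5/6)*pi

V = 6, E = 12, F = 8; chi = V - E + F = 2
Gauss-Bonnet: total defect = 2*pi*chi = 4*pi; visible defects sum to (19/6)*pi


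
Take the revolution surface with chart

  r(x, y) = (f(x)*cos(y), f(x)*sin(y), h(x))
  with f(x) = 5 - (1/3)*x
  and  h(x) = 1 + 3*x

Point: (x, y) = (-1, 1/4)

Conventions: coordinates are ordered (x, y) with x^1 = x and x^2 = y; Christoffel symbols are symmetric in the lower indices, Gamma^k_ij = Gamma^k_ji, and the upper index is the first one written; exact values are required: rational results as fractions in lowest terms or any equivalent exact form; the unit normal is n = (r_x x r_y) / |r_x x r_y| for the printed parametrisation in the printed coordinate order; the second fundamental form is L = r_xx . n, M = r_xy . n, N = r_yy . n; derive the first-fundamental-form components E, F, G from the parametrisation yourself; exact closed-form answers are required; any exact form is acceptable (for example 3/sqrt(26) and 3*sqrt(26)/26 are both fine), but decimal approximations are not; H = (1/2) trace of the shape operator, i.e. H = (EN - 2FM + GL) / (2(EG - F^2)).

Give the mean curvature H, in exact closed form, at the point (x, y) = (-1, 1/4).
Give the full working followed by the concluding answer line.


f = 16/3, f' = -1/3, f'' = 0, h' = 3, h'' = 0
E = 82/9, F = 0, G = 256/9; answer radicand W^2 = 82/9
unnormalised second-form numerators: l = 0, m = 0, n = 16; L = l/sqrt(82/9), and similarly M = m/sqrt(W^2), N = n/sqrt(W^2)
H = (E*n - 2*F*m + G*l) / (2*(EG - F^2)*sqrt(W^2)); E*n - 2*F*m + G*l = 1312/9, EG - F^2 = 20992/81, so H = (9/32)/sqrt(82/9)

Answer: H = 27*sqrt(82)/2624


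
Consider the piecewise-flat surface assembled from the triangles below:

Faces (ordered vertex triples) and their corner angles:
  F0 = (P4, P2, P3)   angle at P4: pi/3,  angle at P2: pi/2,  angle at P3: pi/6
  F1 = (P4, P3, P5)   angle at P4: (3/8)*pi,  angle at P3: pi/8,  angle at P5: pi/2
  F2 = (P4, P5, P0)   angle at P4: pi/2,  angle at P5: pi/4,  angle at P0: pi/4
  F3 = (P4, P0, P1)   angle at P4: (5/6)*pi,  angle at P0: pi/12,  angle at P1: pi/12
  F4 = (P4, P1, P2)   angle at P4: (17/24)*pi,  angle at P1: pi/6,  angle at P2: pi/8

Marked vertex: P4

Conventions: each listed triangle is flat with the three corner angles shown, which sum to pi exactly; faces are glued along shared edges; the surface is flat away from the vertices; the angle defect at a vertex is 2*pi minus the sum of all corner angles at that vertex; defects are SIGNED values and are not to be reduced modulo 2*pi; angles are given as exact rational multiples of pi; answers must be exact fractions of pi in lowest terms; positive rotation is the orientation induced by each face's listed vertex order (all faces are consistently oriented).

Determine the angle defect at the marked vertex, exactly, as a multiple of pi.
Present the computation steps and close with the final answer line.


Sum of corner angles at P4: (11/4)*pi
defect = 2*pi - (11/4)*pi

Answer: defect(P4) = (-3/4)*pi


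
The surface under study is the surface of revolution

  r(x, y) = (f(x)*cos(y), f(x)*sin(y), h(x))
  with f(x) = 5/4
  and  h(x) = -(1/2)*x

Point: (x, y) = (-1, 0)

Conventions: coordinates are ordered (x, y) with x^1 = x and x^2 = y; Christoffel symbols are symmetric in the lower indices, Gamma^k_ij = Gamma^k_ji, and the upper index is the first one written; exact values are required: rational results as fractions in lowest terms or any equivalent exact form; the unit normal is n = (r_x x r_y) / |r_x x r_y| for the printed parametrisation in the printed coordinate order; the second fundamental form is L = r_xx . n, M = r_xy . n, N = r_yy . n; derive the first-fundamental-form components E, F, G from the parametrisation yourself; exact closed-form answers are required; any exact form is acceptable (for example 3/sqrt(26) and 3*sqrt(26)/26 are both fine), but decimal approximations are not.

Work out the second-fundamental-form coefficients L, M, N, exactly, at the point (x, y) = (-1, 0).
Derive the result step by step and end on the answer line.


f = 5/4, f' = 0, f'' = 0, h' = -1/2, h'' = 0
E = 1/4, F = 0, G = 25/16; answer radicand W^2 = 1/4
unnormalised second-form numerators: l = 0, m = 0, n = -5/8; L = l/sqrt(1/4), and similarly M = m/sqrt(W^2), N = n/sqrt(W^2)

Answer: L = 0, M = 0, N = -5/4


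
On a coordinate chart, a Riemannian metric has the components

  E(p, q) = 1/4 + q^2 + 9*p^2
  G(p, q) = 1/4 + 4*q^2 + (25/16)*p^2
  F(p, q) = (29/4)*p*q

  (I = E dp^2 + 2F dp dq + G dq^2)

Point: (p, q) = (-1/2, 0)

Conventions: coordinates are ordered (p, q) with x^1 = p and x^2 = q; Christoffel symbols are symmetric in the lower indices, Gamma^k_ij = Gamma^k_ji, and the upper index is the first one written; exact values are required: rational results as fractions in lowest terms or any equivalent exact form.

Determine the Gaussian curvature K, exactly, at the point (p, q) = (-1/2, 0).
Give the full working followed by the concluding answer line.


E = 5/2, F = 0, G = 41/64, EG - F^2 = 205/128 at the point
E_p = -9, E_q = 0, F_p = 0, F_q = -29/8, G_p = -25/16, G_q = 0
E_qq = 2, F_pq = 29/4, G_pp = 25/8
Apply the Brioschi formula K = (det M1 - det M2)/(EG - F^2)^2 over the derivative matrices of E, F, G.
M1 = [[-E_qq/2 + F_pq - G_pp/2, E_p/2, F_p - E_q/2], [F_q - G_p/2, E, F], [G_q/2, F, G]] = [[75/16, -9/2, 0], [-91/32, 5/2, 0], [0, 0, 41/64]]; det M1 = -2829/4096
M2 = [[0, E_q/2, G_p/2], [E_q/2, E, F], [G_p/2, F, G]] = [[0, 0, -25/32], [0, 5/2, 0], [-25/32, 0, 41/64]]; det M2 = -3125/2048
det M1 - det M2 = 3421/4096; K = 3421/4096 / (205/128)^2 = 13684/42025

Answer: K = 13684/42025


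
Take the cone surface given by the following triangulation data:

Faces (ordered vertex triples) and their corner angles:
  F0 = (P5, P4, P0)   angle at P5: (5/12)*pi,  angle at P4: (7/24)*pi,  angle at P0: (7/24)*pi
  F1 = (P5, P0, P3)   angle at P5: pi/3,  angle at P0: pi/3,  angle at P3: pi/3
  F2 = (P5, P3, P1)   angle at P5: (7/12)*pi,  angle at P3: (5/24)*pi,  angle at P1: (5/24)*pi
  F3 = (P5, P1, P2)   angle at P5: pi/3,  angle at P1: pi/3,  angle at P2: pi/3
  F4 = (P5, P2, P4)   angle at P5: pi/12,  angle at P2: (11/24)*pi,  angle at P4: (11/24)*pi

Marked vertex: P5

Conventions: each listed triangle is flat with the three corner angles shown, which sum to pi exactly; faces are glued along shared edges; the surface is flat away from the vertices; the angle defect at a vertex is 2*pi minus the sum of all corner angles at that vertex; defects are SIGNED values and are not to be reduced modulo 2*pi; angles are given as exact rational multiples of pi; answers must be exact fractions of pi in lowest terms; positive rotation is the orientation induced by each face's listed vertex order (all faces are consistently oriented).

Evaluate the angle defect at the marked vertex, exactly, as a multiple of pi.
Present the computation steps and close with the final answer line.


Sum of corner angles at P5: (7/4)*pi
defect = 2*pi - (7/4)*pi

Answer: defect(P5) = pi/4


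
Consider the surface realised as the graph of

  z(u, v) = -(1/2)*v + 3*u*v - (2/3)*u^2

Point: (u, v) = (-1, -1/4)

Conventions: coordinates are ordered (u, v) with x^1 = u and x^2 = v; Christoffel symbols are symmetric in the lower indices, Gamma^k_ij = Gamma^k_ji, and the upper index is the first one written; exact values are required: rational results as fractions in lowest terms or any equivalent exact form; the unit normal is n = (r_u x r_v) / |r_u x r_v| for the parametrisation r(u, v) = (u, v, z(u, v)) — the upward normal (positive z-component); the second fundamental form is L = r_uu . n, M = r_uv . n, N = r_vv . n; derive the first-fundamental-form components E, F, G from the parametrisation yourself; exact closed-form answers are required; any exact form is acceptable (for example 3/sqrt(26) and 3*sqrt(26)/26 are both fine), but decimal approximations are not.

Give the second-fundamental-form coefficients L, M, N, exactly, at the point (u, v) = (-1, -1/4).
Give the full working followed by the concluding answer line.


z_u = 7/12, z_v = -7/2, z_uu = -4/3, z_uv = 3, z_vv = 0
E = 193/144, F = -49/24, G = 53/4; answer radicand W^2 = 1957/144
unnormalised second-form numerators: l = -4/3, m = 3, n = 0; L = l/sqrt(1957/144), and similarly M = m/sqrt(W^2), N = n/sqrt(W^2)

Answer: L = -16*sqrt(1957)/1957, M = 36*sqrt(1957)/1957, N = 0


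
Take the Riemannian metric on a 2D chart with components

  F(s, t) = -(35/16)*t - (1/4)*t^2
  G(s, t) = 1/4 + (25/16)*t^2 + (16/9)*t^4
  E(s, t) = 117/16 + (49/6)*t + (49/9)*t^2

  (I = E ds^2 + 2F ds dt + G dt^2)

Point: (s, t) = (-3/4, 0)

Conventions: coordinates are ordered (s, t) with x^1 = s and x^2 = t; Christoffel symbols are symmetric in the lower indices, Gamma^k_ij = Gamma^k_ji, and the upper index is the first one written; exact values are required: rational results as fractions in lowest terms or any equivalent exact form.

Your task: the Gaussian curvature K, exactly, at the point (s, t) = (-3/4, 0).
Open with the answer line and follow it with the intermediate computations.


Answer: K = -213248/123201

E = 117/16, F = 0, G = 1/4, EG - F^2 = 117/64 at the point
E_s = 0, E_t = 49/6, F_s = 0, F_t = -35/16, G_s = 0, G_t = 0
E_tt = 98/9, F_st = 0, G_ss = 0
Apply the Brioschi formula K = (det M1 - det M2)/(EG - F^2)^2 over the derivative matrices of E, F, G.
M1 = [[-E_tt/2 + F_st - G_ss/2, E_s/2, F_s - E_t/2], [F_t - G_s/2, E, F], [G_t/2, F, G]] = [[-49/9, 0, -49/12], [-35/16, 117/16, 0], [0, 0, 1/4]]; det M1 = -637/64
M2 = [[0, E_t/2, G_s/2], [E_t/2, E, F], [G_s/2, F, G]] = [[0, 49/12, 0], [49/12, 117/16, 0], [0, 0, 1/4]]; det M2 = -2401/576
det M1 - det M2 = -833/144; K = -833/144 / (117/64)^2 = -213248/123201


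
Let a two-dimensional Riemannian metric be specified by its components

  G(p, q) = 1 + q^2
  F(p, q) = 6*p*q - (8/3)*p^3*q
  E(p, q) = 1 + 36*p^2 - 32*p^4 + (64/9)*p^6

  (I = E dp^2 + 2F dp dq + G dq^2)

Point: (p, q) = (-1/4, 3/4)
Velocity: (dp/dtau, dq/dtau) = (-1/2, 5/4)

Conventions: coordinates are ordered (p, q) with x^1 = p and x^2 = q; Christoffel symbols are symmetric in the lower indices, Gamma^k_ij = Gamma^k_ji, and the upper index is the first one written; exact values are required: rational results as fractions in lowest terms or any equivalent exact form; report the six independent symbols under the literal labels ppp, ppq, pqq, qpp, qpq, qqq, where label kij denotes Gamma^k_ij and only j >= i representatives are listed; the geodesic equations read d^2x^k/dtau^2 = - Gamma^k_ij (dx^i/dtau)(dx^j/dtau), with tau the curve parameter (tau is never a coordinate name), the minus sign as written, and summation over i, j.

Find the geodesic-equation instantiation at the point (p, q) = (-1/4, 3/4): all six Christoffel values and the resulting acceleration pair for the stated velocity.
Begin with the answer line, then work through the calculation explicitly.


Answer: Gamma_ppp = -924/425, Gamma_ppq = 0, Gamma_pqq = -168/425, Gamma_qpp = 2376/2125, Gamma_qpq = 0, Gamma_qqq = 432/2125; accelerations (d^2p/dtau^2, d^2q/dtau^2) = (987/850, -1269/2125)

E = 1801/576, F = -35/32, G = 25/16 at the point
E_p = -385/24, E_q = 0, F_p = 33/8, F_q = -35/24, G_p = 0, G_q = 3/2
EG - F^2 = 2125/576;  g^inv = (576/2125) * [[25/16, 35/32], [35/32, 1801/576]]
first-kind symbols [ij,l] = (1/2)(d_i g_jl + d_j g_il - d_l g_ij): [pp,p] = E_p/2 = -385/48, [pp,q] = F_p - E_q/2 = 33/8, [pq,p] = E_q/2 = 0, [pq,q] = G_p/2 = 0, [qq,p] = F_q - G_p/2 = -35/24, [qq,q] = G_q/2 = 3/4
Gamma^p_ij = (G*[ij,p] - F*[ij,q])/(EG - F^2), Gamma^q_ij = (E*[ij,q] - F*[ij,p])/(EG - F^2)
Gamma_ppp = -924/425, Gamma_ppq = 0, Gamma_pqq = -168/425, Gamma_qpp = 2376/2125, Gamma_qpq = 0, Gamma_qqq = 432/2125
d^2p/dtau^2 = -(Gamma_ppp*(-1/2)^2 + 2*Gamma_ppq*(-1/2)*(5/4) + Gamma_pqq*(5/4)^2) = 987/850
d^2q/dtau^2 = -(Gamma_qpp*(-1/2)^2 + 2*Gamma_qpq*(-1/2)*(5/4) + Gamma_qqq*(5/4)^2) = -1269/2125


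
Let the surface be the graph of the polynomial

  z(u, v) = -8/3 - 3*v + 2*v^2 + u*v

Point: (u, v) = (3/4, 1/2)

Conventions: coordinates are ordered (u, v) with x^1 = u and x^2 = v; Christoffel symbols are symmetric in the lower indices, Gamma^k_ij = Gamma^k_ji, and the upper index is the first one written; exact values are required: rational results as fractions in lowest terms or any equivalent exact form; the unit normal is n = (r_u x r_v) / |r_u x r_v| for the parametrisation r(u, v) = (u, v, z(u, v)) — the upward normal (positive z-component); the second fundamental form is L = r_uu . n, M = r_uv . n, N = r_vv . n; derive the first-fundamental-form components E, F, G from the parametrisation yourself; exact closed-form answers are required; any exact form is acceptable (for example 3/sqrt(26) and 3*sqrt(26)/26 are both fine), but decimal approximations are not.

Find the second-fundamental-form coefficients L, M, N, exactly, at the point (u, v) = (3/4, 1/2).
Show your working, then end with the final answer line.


z_u = 1/2, z_v = -1/4, z_uu = 0, z_uv = 1, z_vv = 4
E = 5/4, F = -1/8, G = 17/16; answer radicand W^2 = 21/16
unnormalised second-form numerators: l = 0, m = 1, n = 4; L = l/sqrt(21/16), and similarly M = m/sqrt(W^2), N = n/sqrt(W^2)

Answer: L = 0, M = 4*sqrt(21)/21, N = 16*sqrt(21)/21


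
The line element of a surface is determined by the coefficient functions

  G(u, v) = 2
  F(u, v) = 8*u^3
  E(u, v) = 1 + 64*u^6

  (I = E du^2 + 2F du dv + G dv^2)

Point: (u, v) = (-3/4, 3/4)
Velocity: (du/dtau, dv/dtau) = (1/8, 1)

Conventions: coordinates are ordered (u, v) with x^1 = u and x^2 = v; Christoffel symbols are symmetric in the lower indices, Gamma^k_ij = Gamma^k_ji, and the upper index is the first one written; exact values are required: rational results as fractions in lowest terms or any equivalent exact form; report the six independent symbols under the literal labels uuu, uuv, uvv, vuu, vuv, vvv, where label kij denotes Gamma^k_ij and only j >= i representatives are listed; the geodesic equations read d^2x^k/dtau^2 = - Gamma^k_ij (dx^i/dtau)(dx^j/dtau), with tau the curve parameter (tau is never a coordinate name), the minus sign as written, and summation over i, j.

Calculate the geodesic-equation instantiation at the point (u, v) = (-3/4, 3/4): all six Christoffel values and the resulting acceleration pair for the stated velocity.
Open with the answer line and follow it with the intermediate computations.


Answer: Gamma_uuu = -2916/857, Gamma_uuv = 0, Gamma_uvv = 0, Gamma_vuu = 864/857, Gamma_vuv = 0, Gamma_vvv = 0; accelerations (d^2u/dtau^2, d^2v/dtau^2) = (729/13712, -27/1714)

E = 793/64, F = -27/8, G = 2 at the point
E_u = -729/8, E_v = 0, F_u = 27/2, F_v = 0, G_u = 0, G_v = 0
EG - F^2 = 857/64;  g^inv = (64/857) * [[2, 27/8], [27/8, 793/64]]
first-kind symbols [ij,l] = (1/2)(d_i g_jl + d_j g_il - d_l g_ij): [uu,u] = E_u/2 = -729/16, [uu,v] = F_u - E_v/2 = 27/2, [uv,u] = E_v/2 = 0, [uv,v] = G_u/2 = 0, [vv,u] = F_v - G_u/2 = 0, [vv,v] = G_v/2 = 0
Gamma^u_ij = (G*[ij,u] - F*[ij,v])/(EG - F^2), Gamma^v_ij = (E*[ij,v] - F*[ij,u])/(EG - F^2)
Gamma_uuu = -2916/857, Gamma_uuv = 0, Gamma_uvv = 0, Gamma_vuu = 864/857, Gamma_vuv = 0, Gamma_vvv = 0
d^2u/dtau^2 = -(Gamma_uuu*(1/8)^2 + 2*Gamma_uuv*(1/8)*(1) + Gamma_uvv*(1)^2) = 729/13712
d^2v/dtau^2 = -(Gamma_vuu*(1/8)^2 + 2*Gamma_vuv*(1/8)*(1) + Gamma_vvv*(1)^2) = -27/1714


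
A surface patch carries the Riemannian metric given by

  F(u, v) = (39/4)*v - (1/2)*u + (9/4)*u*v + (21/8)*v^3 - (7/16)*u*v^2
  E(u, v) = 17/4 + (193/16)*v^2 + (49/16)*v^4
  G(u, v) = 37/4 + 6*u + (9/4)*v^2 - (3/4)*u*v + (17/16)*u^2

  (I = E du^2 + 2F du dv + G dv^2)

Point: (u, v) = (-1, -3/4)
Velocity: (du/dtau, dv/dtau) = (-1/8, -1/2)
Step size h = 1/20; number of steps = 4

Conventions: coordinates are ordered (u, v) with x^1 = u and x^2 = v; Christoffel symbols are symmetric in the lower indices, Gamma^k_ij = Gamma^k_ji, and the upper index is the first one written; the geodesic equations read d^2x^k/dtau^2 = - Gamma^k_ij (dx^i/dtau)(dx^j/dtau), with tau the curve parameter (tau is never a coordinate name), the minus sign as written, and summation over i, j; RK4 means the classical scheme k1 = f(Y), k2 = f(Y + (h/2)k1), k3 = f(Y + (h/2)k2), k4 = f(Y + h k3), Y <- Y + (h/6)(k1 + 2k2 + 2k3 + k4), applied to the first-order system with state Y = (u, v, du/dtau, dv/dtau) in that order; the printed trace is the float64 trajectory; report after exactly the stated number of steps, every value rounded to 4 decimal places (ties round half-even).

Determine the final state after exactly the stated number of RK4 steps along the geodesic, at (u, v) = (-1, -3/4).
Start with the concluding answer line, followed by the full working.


Answer: u = -1.0288, v = -0.8553, du/dtau = -0.1626, dv/dtau = -0.5544

f(Y) = (du/dtau, dv/dtau, -Gamma^u_ij Y'^i Y'^j, -Gamma^v_ij Y'^i Y'^j) with the Gammas evaluated at the stage position; h = 0.050000; intermediate values shown to 6 dp
step 0: u = -1.0000, v = -0.7500, du/dtau = -0.1250, dv/dtau = -0.5000
step 1:
  k1: at (u, v) = (-1.000000, -0.750000), (du/dtau, dv/dtau) = (-0.125000, -0.500000); Gamma_uuu = 2.259044, Gamma_uuv = -1.848577, Gamma_uvv = 1.541013, Gamma_vuu = 4.529972, Gamma_vuv = -1.763975, Gamma_vvv = 1.577572; k1 = (-0.125000, -0.500000, -0.189479, -0.244677)
  k2: at (u, v) = (-1.003125, -0.762500), (du/dtau, dv/dtau) = (-0.129737, -0.506117); Gamma_uuu = 2.362610, Gamma_uuv = -1.896503, Gamma_uvv = 1.554770, Gamma_vuu = 4.747480, Gamma_vuv = -1.864428, Gamma_vvv = 1.623933; k2 = (-0.129737, -0.506117, -0.188971, -0.251041)
  k3: at (u, v) = (-1.003243, -0.762653), (du/dtau, dv/dtau) = (-0.129724, -0.506276); Gamma_uuu = 2.364011, Gamma_uuv = -1.897113, Gamma_uvv = 1.554920, Gamma_vuu = 4.750577, Gamma_vuv = -1.865774, Gamma_vvv = 1.624540; k3 = (-0.129724, -0.506276, -0.189142, -0.251265)
  k4: at (u, v) = (-1.006486, -0.775314), (du/dtau, dv/dtau) = (-0.134457, -0.512563); Gamma_uuu = 2.472665, Gamma_uuv = -1.946821, Gamma_uvv = 1.569262, Gamma_vuu = 4.980699, Gamma_vuv = -1.971207, Gamma_vvv = 1.672709; k4 = (-0.134457, -0.512563, -0.188640, -0.257798)
  Y <- Y + (h/6)(k1 + 2k2 + 2k3 + k4): u = -1.0065, v = -0.7753, du/dtau = -0.1345, dv/dtau = -0.5126
step 2:
  k1: at (u, v) = (-1.006486, -0.775311), (du/dtau, dv/dtau) = (-0.134453, -0.512559); Gamma_uuu = 2.472644, Gamma_uuv = -1.946811, Gamma_uvv = 1.569259, Gamma_vuu = 4.980656, Gamma_vuv = -1.971186, Gamma_vvv = 1.672699; k1 = (-0.134453, -0.512559, -0.188641, -0.257796)
  k2: at (u, v) = (-1.009848, -0.788125), (du/dtau, dv/dtau) = (-0.139169, -0.519004); Gamma_uuu = 2.586536, Gamma_uuv = -1.998334, Gamma_uvv = 1.584195, Gamma_vuu = 5.223902, Gamma_vuv = -2.081749, Gamma_vvv = 1.722712; k2 = (-0.139169, -0.519004, -0.188147, -0.264489)
  k3: at (u, v) = (-1.009966, -0.788286), (du/dtau, dv/dtau) = (-0.139157, -0.519171); Gamma_uuu = 2.588112, Gamma_uuv = -1.999010, Gamma_uvv = 1.584366, Gamma_vuu = 5.227425, Gamma_vuv = -2.083267, Gamma_vvv = 1.723385; k3 = (-0.139157, -0.519171, -0.188325, -0.264730)
  k4: at (u, v) = (-1.013444, -0.801270), (du/dtau, dv/dtau) = (-0.143869, -0.525796); Gamma_uuu = 2.707717, Gamma_uuv = -2.052517, Gamma_uvv = 1.599947, Gamma_vuu = 5.485067, Gamma_vuv = -2.199432, Gamma_vvv = 1.775409; k4 = (-0.143869, -0.525796, -0.187840, -0.271608)
  Y <- Y + (h/6)(k1 + 2k2 + 2k3 + k4): u = -1.0134, v = -0.8013, du/dtau = -0.1439, dv/dtau = -0.5258
step 3:
  k1: at (u, v) = (-1.013445, -0.801267), (du/dtau, dv/dtau) = (-0.143865, -0.525791); Gamma_uuu = 2.707694, Gamma_uuv = -2.052506, Gamma_uvv = 1.599944, Gamma_vuu = 5.485018, Gamma_vuv = -2.199409, Gamma_vvv = 1.775399; k1 = (-0.143865, -0.525791, -0.187841, -0.271605)
  k2: at (u, v) = (-1.017041, -0.814412), (du/dtau, dv/dtau) = (-0.148561, -0.532581); Gamma_uuu = 2.833185, Gamma_uuv = -2.108039, Gamma_uvv = 1.616179, Gamma_vuu = 5.757651, Gamma_vuv = -2.321350, Gamma_vvv = 1.829478; k2 = (-0.148561, -0.532581, -0.187368, -0.278658)
  k3: at (u, v) = (-1.017159, -0.814582), (du/dtau, dv/dtau) = (-0.148549, -0.532758); Gamma_uuu = 2.834961, Gamma_uuv = -2.108788, Gamma_uvv = 1.616376, Gamma_vuu = 5.761667, Gamma_vuv = -2.323064, Gamma_vvv = 1.830223; k3 = (-0.148549, -0.532758, -0.187554, -0.278918)
  k4: at (u, v) = (-1.020872, -0.827905), (du/dtau, dv/dtau) = (-0.153242, -0.539737); Gamma_uuu = 2.966884, Gamma_uuv = -2.166537, Gamma_uvv = 1.633325, Gamma_vuu = 6.050766, Gamma_vuv = -2.451321, Gamma_vvv = 1.886545; k4 = (-0.153242, -0.539737, -0.187094, -0.286172)
  Y <- Y + (h/6)(k1 + 2k2 + 2k3 + k4): u = -1.0209, v = -0.8279, du/dtau = -0.1532, dv/dtau = -0.5397
step 4:
  k1: at (u, v) = (-1.020872, -0.827902), (du/dtau, dv/dtau) = (-0.153238, -0.539732); Gamma_uuu = 2.966858, Gamma_uuv = -2.166525, Gamma_uvv = 1.633321, Gamma_vuu = 6.050709, Gamma_vuv = -2.451295, Gamma_vvv = 1.886533; k1 = (-0.153238, -0.539732, -0.187096, -0.286169)
  k2: at (u, v) = (-1.024703, -0.841395), (du/dtau, dv/dtau) = (-0.157915, -0.546886); Gamma_uuu = 3.105413, Gamma_uuv = -2.226538, Gamma_uvv = 1.650994, Gamma_vuu = 6.356973, Gamma_vuv = -2.586071, Gamma_vvv = 1.945147; k2 = (-0.157915, -0.546886, -0.186652, -0.293614)
  k3: at (u, v) = (-1.024820, -0.841574), (du/dtau, dv/dtau) = (-0.157904, -0.547072); Gamma_uuu = 3.107417, Gamma_uuv = -2.227370, Gamma_uvv = 1.651218, Gamma_vuu = 6.361560, Gamma_vuv = -2.588010, Gamma_vvv = 1.945975; k3 = (-0.157904, -0.547072, -0.186847, -0.293894)
  k4: at (u, v) = (-1.028768, -0.855256), (du/dtau, dv/dtau) = (-0.162580, -0.554427); Gamma_uuu = 3.253228, Gamma_uuv = -2.289861, Gamma_uvv = 1.669680, Gamma_vuu = 6.686703, Gamma_vuv = -2.729925, Gamma_vvv = 2.007093; k4 = (-0.162580, -0.554427, -0.186421, -0.301559)
  Y <- Y + (h/6)(k1 + 2k2 + 2k3 + k4): u = -1.0288, v = -0.8553, du/dtau = -0.1626, dv/dtau = -0.5544


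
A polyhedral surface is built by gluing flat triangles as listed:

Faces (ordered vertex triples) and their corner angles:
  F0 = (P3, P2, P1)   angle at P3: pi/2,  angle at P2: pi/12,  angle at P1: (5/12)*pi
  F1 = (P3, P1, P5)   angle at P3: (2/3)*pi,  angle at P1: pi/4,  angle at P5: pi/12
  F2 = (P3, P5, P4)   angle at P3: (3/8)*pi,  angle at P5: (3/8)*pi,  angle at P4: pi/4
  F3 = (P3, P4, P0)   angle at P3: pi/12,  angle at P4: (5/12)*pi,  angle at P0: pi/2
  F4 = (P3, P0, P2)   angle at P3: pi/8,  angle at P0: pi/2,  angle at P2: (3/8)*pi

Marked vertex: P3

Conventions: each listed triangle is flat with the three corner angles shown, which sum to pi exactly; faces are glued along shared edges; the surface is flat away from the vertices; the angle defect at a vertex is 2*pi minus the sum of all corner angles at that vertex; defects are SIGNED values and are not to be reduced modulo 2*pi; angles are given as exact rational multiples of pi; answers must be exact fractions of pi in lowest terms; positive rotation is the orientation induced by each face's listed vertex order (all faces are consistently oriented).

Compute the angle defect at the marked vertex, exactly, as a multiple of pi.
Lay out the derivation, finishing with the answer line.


Sum of corner angles at P3: (7/4)*pi
defect = 2*pi - (7/4)*pi

Answer: defect(P3) = pi/4


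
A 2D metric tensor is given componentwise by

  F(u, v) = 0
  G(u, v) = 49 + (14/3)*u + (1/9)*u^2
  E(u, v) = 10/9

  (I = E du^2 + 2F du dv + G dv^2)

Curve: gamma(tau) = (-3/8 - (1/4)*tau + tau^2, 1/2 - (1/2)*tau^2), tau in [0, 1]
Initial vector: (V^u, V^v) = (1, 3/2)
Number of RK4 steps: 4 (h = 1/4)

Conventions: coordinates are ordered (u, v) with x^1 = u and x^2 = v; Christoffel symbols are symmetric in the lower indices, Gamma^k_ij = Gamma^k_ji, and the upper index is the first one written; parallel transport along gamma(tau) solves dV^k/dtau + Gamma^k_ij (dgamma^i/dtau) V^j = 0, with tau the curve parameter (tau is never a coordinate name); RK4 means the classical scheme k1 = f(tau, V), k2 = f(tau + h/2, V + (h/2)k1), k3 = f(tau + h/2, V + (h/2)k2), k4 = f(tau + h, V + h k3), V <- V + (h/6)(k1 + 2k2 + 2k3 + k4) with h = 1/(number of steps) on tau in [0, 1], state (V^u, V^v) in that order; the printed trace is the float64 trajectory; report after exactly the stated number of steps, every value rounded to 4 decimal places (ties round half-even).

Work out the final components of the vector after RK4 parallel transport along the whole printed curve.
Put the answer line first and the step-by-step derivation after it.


Answer: V^u = -0.5529, V^v = 1.4526

gamma'(tau) = (-1/4 + 2*tau, -tau); f(tau, V)^k = -Gamma^k_ij(gamma(tau)) gamma'^i(tau) V^j; h = 1/4; intermediate values shown to 6 dp
curve data and Christoffel symbols at the stage parameters:
  tau = 0.000000: gamma = (-0.375000, 0.500000), gamma' = (-0.250000, 0.000000); Gamma_uuu = 0.000000, Gamma_uuv = 0.000000, Gamma_uvv = -2.062500, Gamma_vuu = 0.000000, Gamma_vuv = 0.048485, Gamma_vvv = 0.000000
  tau = 0.125000: gamma = (-0.390625, 0.492188), gamma' = (0.000000, -0.125000); Gamma_uuu = 0.000000, Gamma_uuv = 0.000000, Gamma_uvv = -2.060938, Gamma_vuu = 0.000000, Gamma_vuv = 0.048522, Gamma_vvv = 0.000000
  tau = 0.250000: gamma = (-0.375000, 0.468750), gamma' = (0.250000, -0.250000); Gamma_uuu = 0.000000, Gamma_uuv = 0.000000, Gamma_uvv = -2.062500, Gamma_vuu = 0.000000, Gamma_vuv = 0.048485, Gamma_vvv = 0.000000
  tau = 0.375000: gamma = (-0.328125, 0.429688), gamma' = (0.500000, -0.375000); Gamma_uuu = 0.000000, Gamma_uuv = 0.000000, Gamma_uvv = -2.067188, Gamma_vuu = 0.000000, Gamma_vuv = 0.048375, Gamma_vvv = 0.000000
  tau = 0.500000: gamma = (-0.250000, 0.375000), gamma' = (0.750000, -0.500000); Gamma_uuu = 0.000000, Gamma_uuv = 0.000000, Gamma_uvv = -2.075000, Gamma_vuu = 0.000000, Gamma_vuv = 0.048193, Gamma_vvv = 0.000000
  tau = 0.625000: gamma = (-0.140625, 0.304688), gamma' = (1.000000, -0.625000); Gamma_uuu = 0.000000, Gamma_uuv = 0.000000, Gamma_uvv = -2.085938, Gamma_vuu = 0.000000, Gamma_vuv = 0.047940, Gamma_vvv = 0.000000
  tau = 0.750000: gamma = (0.000000, 0.218750), gamma' = (1.250000, -0.750000); Gamma_uuu = 0.000000, Gamma_uuv = 0.000000, Gamma_uvv = -2.100000, Gamma_vuu = 0.000000, Gamma_vuv = 0.047619, Gamma_vvv = 0.000000
  tau = 0.875000: gamma = (0.171875, 0.117188), gamma' = (1.500000, -0.875000); Gamma_uuu = 0.000000, Gamma_uuv = 0.000000, Gamma_uvv = -2.117188, Gamma_vuu = 0.000000, Gamma_vuv = 0.047232, Gamma_vvv = 0.000000
  tau = 1.000000: gamma = (0.375000, 0.000000), gamma' = (1.750000, -1.000000); Gamma_uuu = 0.000000, Gamma_uuv = 0.000000, Gamma_uvv = -2.137500, Gamma_vuu = 0.000000, Gamma_vuv = 0.046784, Gamma_vvv = 0.000000
step 0: V^u = 1.0000, V^v = 1.5000
step 1: k1 = (0.000000, 0.018182), k2 = (-0.387011, 0.006065), k3 = (-0.386621, 0.005772), k4 = (-0.774182, -0.007250); V <- V + (h/6)(k1 + 2k2 + 2k3 + k4): V^u = 0.9033, V^v = 1.5014
step 2: k1 = (-0.774181, -0.007251), k2 = (-1.163208, -0.021664), k3 = (-1.161812, -0.022502), k4 = (-1.551909, -0.039299); V <- V + (h/6)(k1 + 2k2 + 2k3 + k4): V^u = 0.6126, V^v = 1.4958
step 3: k1 = (-1.551915, -0.039304), k2 = (-1.943714, -0.058932), k3 = (-1.940516, -0.060281), k4 = (-2.332184, -0.083587); V <- V + (h/6)(k1 + 2k2 + 2k3 + k4): V^u = 0.1271, V^v = 1.4808
step 4: k1 = (-2.332208, -0.083602), k2 = (-2.723819, -0.110966), k3 = (-2.717482, -0.112747), k4 = (-3.104890, -0.144763); V <- V + (h/6)(k1 + 2k2 + 2k3 + k4): V^u = -0.5529, V^v = 1.4526


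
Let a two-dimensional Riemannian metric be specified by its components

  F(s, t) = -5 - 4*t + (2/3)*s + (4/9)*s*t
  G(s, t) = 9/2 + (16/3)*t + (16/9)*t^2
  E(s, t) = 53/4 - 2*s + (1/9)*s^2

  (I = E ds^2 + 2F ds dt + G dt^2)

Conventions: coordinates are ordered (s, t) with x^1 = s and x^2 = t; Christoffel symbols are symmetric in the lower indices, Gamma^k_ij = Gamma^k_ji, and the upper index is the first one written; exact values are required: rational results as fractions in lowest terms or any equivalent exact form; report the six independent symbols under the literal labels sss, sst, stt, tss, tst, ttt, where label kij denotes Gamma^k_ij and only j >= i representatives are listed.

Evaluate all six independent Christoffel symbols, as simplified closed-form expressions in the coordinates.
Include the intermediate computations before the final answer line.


E = 53/4 - 2*s + (1/9)*s^2; F = -5 - 4*t + (2/3)*s + (4/9)*s*t; G = 9/2 + (16/3)*t + (16/9)*t^2
Gamma^k_ij = (1/2) g^{kl} (d_i g_jl + d_j g_il - d_l g_ij), with g^inv = (1/(EG-F^2)) [[G, -F], [-F, E]]
first partials: E_s = -2 + (2/9)*s, E_t = 0, F_s = 2/3 + (4/9)*t, F_t = -4 + (4/9)*s, G_s = 0, G_t = 16/3 + (32/9)*t
D = EG - F^2 = 277/8 + (92/3)*t - (7/3)*s + (68/9)*t^2 - (8/9)*s*t + (1/18)*s^2
expanded: Gamma^s_ss = (G E_s - 2F F_s + F E_t)/(2D), Gamma^s_st = (G E_t - F G_s)/(2D), Gamma^s_tt = (2G F_t - G G_s - F G_t)/(2D), Gamma^t_ss = (2E F_s - E E_t - F E_s)/(2D), Gamma^t_st = (E G_s - F E_t)/(2D), Gamma^t_tt = (E G_t - 2F F_t + F G_s)/(2D); substitute and cancel common factors

Answer: Gamma_sss = (4*s - 32*t - 84)/(4*s^2 - 64*s*t - 168*s + 544*t^2 + 2208*t + 2493), Gamma_sst = 0, Gamma_stt = (16*s - 128*t - 336)/(4*s^2 - 64*s*t - 168*s + 544*t^2 + 2208*t + 2493), Gamma_tss = (-8*s + 136*t + 276)/(4*s^2 - 64*s*t - 168*s + 544*t^2 + 2208*t + 2493), Gamma_tst = 0, Gamma_ttt = (-32*s + 544*t + 1104)/(4*s^2 - 64*s*t - 168*s + 544*t^2 + 2208*t + 2493)


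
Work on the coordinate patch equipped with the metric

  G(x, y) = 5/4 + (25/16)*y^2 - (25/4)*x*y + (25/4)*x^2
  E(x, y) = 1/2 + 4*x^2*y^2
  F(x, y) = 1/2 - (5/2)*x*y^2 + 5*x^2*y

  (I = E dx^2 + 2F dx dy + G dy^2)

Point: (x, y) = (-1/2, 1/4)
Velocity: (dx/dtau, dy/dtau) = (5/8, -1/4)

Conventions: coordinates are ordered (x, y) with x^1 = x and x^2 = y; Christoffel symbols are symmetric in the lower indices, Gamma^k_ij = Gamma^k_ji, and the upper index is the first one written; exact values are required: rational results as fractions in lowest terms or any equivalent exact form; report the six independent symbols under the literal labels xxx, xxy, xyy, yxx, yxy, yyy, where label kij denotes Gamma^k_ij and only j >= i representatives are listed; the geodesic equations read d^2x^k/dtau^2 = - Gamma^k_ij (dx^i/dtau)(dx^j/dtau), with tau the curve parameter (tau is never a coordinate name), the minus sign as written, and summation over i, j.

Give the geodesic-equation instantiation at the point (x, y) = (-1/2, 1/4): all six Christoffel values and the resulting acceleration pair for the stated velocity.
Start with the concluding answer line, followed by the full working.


Answer: Gamma_xxx = 173/219, Gamma_xxy = 3005/876, Gamma_xyy = 53525/3504, Gamma_yxx = -140/219, Gamma_yxy = -413/219, Gamma_yyy = -2765/876; accelerations (d^2x/dtau^2, d^2y/dtau^2) = (-3575/18688, -665/4672)

E = 9/16, F = 57/64, G = 945/256 at the point
E_x = -1/4, E_y = 1/2, F_x = -45/32, F_y = 15/8, G_x = -125/16, G_y = 125/32
EG - F^2 = 657/512;  g^inv = (512/657) * [[945/256, -57/64], [-57/64, 9/16]]
first-kind symbols [ij,l] = (1/2)(d_i g_jl + d_j g_il - d_l g_ij): [xx,x] = E_x/2 = -1/8, [xx,y] = F_x - E_y/2 = -53/32, [xy,x] = E_y/2 = 1/4, [xy,y] = G_x/2 = -125/32, [yy,x] = F_y - G_x/2 = 185/32, [yy,y] = G_y/2 = 125/64
Gamma^x_ij = (G*[ij,x] - F*[ij,y])/(EG - F^2), Gamma^y_ij = (E*[ij,y] - F*[ij,x])/(EG - F^2)
Gamma_xxx = 173/219, Gamma_xxy = 3005/876, Gamma_xyy = 53525/3504, Gamma_yxx = -140/219, Gamma_yxy = -413/219, Gamma_yyy = -2765/876
d^2x/dtau^2 = -(Gamma_xxx*(5/8)^2 + 2*Gamma_xxy*(5/8)*(-1/4) + Gamma_xyy*(-1/4)^2) = -3575/18688
d^2y/dtau^2 = -(Gamma_yxx*(5/8)^2 + 2*Gamma_yxy*(5/8)*(-1/4) + Gamma_yyy*(-1/4)^2) = -665/4672


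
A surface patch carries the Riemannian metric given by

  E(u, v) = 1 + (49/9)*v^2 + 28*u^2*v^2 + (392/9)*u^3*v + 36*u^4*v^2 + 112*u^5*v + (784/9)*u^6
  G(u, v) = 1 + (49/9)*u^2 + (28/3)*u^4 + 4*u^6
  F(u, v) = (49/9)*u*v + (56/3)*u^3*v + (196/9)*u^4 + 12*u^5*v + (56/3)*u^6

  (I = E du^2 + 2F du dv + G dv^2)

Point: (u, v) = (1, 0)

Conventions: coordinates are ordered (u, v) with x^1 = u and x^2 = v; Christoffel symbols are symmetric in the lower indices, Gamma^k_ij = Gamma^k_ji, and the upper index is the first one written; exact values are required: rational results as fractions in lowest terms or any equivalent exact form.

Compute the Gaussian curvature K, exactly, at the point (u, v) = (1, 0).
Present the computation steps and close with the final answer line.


E = 793/9, F = 364/9, G = 178/9, EG - F^2 = 962/9 at the point
E_u = 1568/3, E_v = 1400/9, F_u = 1792/9, F_v = 325/9, G_u = 650/9, G_v = 0
E_vv = 1250/9, F_uv = 1093/9, G_uu = 2186/9
By Brioschi, K is (det M1 - det M2) divided by (EG - F^2) squared.
M1 = [[-E_vv/2 + F_uv - G_uu/2, E_u/2, F_u - E_v/2], [F_v - G_u/2, E, F], [G_v/2, F, G]] = [[-625/9, 784/3, 364/3], [0, 793/9, 364/9], [0, 364/9, 178/9]]; det M1 = -601250/81
M2 = [[0, E_v/2, G_u/2], [E_v/2, E, F], [G_u/2, F, G]] = [[0, 700/9, 325/9], [700/9, 793/9, 364/9], [325/9, 364/9, 178/9]]; det M2 = -595625/81
det M1 - det M2 = -625/9; K = -625/9 / (962/9)^2 = -5625/925444

Answer: K = -5625/925444


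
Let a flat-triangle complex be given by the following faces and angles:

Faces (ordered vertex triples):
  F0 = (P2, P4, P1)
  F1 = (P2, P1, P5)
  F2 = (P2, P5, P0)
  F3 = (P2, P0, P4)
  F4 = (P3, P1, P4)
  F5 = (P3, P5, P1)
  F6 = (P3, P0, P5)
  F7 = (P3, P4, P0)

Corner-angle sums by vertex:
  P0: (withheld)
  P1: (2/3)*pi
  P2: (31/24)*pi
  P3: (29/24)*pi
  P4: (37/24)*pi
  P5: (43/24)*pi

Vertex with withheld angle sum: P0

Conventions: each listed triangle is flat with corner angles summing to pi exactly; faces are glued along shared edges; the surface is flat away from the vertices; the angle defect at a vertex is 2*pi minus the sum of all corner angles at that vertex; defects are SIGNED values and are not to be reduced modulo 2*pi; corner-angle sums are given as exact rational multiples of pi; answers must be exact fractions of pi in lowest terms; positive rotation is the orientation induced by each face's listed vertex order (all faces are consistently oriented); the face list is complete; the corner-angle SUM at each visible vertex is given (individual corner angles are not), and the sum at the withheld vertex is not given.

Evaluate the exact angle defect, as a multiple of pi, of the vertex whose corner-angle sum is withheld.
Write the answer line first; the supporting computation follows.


Answer: defect(P0) = pi/2

V = 6, E = 12, F = 8; chi = V - E + F = 2
Gauss-Bonnet: total defect = 2*pi*chi = 4*pi; visible defects sum to (7/2)*pi
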